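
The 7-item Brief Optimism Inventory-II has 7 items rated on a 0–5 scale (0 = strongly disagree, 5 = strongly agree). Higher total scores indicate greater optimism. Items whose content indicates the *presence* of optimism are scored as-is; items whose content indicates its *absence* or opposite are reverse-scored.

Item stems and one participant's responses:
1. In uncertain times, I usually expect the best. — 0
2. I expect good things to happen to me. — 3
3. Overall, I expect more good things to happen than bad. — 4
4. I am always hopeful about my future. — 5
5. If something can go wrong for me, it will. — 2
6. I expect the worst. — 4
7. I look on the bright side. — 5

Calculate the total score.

Items 5, 6 describe the absence/opposite of optimism → reverse-score.
on a 0–5 scale, reversed = 5 − raw.
  item 1: 0
  item 2: 3
  item 3: 4
  item 4: 5
  item 5: 5 − 2 = 3
  item 6: 5 − 4 = 1
  item 7: 5
Total = 0 + 3 + 4 + 5 + 3 + 1 + 5 = 21

21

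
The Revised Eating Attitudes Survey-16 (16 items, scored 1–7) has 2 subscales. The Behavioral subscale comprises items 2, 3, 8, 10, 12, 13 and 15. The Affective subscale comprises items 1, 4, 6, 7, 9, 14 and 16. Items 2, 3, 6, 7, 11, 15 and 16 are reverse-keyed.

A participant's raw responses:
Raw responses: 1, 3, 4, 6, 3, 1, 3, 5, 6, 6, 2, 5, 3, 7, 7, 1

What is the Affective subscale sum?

39

Affective items: 1, 4, 6, 7, 9, 14, 16.
Of these, items 6, 7, & 16 are reverse-keyed; reverse-coded value = 8 − response.
  item 1: 1
  item 4: 6
  item 6: 8 − 1 = 7
  item 7: 8 − 3 = 5
  item 9: 6
  item 14: 7
  item 16: 8 − 1 = 7
Sum = 1 + 6 + 7 + 5 + 6 + 7 + 7 = 39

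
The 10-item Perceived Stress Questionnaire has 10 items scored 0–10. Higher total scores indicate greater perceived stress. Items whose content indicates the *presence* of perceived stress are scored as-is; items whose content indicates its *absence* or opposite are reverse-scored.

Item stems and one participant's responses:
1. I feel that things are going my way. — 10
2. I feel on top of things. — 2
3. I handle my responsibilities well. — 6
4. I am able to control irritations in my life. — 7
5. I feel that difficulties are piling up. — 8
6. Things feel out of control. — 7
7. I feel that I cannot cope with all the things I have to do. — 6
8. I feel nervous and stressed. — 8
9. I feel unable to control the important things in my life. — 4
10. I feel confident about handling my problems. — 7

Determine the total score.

Items 1, 2, 3, 4, 10 describe the absence/opposite of perceived stress → reverse-score.
reverse-coded value = 10 − response.
  item 1: 10 − 10 = 0
  item 2: 10 − 2 = 8
  item 3: 10 − 6 = 4
  item 4: 10 − 7 = 3
  item 5: 8
  item 6: 7
  item 7: 6
  item 8: 8
  item 9: 4
  item 10: 10 − 7 = 3
Total = 0 + 8 + 4 + 3 + 8 + 7 + 6 + 8 + 4 + 3 = 51

51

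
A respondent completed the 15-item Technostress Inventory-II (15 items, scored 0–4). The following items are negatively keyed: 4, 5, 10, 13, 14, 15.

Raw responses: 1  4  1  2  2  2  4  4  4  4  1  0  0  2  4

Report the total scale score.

31

Raw sum = 35. Negatively keyed items: 4, 5, 10, 13, 14, 15; their raw sum = 14.
Each reversal replaces raw with 4 − raw, changing the total by 4 − 2·raw per item.
Total = 35 + 6·4 − 2·14 = 35 + 24 − 28 = 31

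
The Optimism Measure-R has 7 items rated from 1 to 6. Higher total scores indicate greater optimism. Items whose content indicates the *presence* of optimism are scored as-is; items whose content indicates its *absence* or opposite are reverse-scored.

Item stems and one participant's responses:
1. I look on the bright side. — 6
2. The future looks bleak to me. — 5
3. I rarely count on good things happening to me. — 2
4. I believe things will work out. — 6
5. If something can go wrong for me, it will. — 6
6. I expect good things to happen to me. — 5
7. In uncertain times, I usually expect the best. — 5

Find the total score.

Items 2, 3, 5 describe the absence/opposite of optimism → reverse-score.
reverse-coded value = 7 − response.
  item 1: 6
  item 2: 7 − 5 = 2
  item 3: 7 − 2 = 5
  item 4: 6
  item 5: 7 − 6 = 1
  item 6: 5
  item 7: 5
Total = 6 + 2 + 5 + 6 + 1 + 5 + 5 = 30

30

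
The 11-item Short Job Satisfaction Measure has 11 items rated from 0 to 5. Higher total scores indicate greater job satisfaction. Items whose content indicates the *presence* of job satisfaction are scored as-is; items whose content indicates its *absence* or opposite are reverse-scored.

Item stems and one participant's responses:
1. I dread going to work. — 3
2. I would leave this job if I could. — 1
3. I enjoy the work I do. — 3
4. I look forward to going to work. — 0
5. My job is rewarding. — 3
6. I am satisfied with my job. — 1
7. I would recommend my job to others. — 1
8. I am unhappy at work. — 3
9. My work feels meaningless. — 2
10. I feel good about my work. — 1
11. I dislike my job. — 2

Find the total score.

Items 1, 2, 8, 9, 11 describe the absence/opposite of job satisfaction → reverse-score.
reversed = (0+5) − raw = 5 − raw.
  item 1: 5 − 3 = 2
  item 2: 5 − 1 = 4
  item 3: 3
  item 4: 0
  item 5: 3
  item 6: 1
  item 7: 1
  item 8: 5 − 3 = 2
  item 9: 5 − 2 = 3
  item 10: 1
  item 11: 5 − 2 = 3
Total = 2 + 4 + 3 + 0 + 3 + 1 + 1 + 2 + 3 + 1 + 3 = 23

23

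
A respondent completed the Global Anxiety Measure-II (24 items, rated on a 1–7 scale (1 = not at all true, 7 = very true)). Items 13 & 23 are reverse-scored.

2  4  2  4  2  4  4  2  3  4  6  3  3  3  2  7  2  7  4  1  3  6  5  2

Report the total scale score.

85

Raw sum = 85. Reverse-scored items: 13, 23; their raw sum = 8.
Each reversal replaces raw with 8 − raw, changing the total by 8 − 2·raw per item.
Total = 85 + 2·8 − 2·8 = 85 + 16 − 16 = 85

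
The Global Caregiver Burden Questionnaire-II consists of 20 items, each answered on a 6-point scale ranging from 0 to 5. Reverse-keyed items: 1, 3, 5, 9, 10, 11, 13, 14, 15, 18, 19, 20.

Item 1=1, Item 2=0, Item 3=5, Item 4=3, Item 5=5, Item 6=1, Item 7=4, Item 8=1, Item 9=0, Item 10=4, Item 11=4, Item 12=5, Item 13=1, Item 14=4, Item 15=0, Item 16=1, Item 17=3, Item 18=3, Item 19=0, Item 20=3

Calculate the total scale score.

Apply reverse scoring (reversed = (0+5) − raw = 5 − raw):
  item 1: 5 − 1 = 4
  item 3: 5 − 5 = 0
  item 5: 5 − 5 = 0
  item 9: 5 − 0 = 5
  item 10: 5 − 4 = 1
  item 11: 5 − 4 = 1
  item 13: 5 − 1 = 4
  item 14: 5 − 4 = 1
  item 15: 5 − 0 = 5
  item 18: 5 − 3 = 2
  item 19: 5 − 0 = 5
  item 20: 5 − 3 = 2
Scored items: 4, 0, 0, 3, 0, 1, 4, 1, 5, 1, 1, 5, 4, 1, 5, 1, 3, 2, 5, 2
Total = 4 + 0 + 0 + 3 + 0 + 1 + 4 + 1 + 5 + 1 + 1 + 5 + 4 + 1 + 5 + 1 + 3 + 2 + 5 + 2 = 48

48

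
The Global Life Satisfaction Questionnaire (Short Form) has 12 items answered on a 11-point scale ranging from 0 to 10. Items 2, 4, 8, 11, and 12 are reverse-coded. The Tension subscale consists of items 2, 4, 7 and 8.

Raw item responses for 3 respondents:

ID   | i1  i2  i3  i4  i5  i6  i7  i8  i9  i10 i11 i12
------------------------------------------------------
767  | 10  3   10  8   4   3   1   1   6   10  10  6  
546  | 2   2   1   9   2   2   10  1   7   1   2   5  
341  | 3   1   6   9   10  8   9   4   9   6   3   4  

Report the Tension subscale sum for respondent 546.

Respondent 546 raw: 2, 2, 1, 9, 2, 2, 10, 1, 7, 1, 2, 5.
Tension items: 2, 4, 7, 8.
Reverse-coded (reverse-coded value = 10 − response):
  item 2: 10 − 2 = 8
  item 4: 10 − 9 = 1
  item 7: 10
  item 8: 10 − 1 = 9
Sum = 8 + 1 + 10 + 9 = 28

28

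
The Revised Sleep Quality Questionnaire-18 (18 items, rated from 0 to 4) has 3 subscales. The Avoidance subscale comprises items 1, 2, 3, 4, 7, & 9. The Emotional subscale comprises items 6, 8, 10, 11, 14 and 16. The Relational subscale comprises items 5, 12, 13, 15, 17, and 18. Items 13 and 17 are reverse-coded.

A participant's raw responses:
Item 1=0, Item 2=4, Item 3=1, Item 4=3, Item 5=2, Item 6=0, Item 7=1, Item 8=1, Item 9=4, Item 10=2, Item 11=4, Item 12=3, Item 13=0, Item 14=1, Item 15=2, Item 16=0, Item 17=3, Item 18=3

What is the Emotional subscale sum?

Emotional items: 6, 8, 10, 11, 14, 16.
  item 6: 0
  item 8: 1
  item 10: 2
  item 11: 4
  item 14: 1
  item 16: 0
Sum = 0 + 1 + 2 + 4 + 1 + 0 = 8

8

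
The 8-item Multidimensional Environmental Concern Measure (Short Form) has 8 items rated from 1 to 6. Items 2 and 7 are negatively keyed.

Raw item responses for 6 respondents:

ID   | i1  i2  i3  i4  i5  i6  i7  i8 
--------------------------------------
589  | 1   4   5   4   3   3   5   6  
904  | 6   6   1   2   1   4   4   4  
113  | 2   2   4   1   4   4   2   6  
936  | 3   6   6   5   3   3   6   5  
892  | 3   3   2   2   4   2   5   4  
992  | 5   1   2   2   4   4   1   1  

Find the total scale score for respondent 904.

22

Respondent 904 raw: 6, 6, 1, 2, 1, 4, 4, 4.
Reverse-coded (on a 1–6 scale, reversed = 7 − raw):
  item 1: 6
  item 2: 7 − 6 = 1
  item 3: 1
  item 4: 2
  item 5: 1
  item 6: 4
  item 7: 7 − 4 = 3
  item 8: 4
Sum = 6 + 1 + 1 + 2 + 1 + 4 + 3 + 4 = 22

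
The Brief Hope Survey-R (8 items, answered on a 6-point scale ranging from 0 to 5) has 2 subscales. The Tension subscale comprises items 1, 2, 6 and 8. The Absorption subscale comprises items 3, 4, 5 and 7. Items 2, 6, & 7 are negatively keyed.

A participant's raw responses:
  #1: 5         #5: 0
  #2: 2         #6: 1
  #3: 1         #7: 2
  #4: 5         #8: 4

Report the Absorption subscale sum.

Absorption items: 3, 4, 5, 7.
Of these, item 7 is negatively keyed; reversed = (0+5) − raw = 5 − raw.
  item 3: 1
  item 4: 5
  item 5: 0
  item 7: 5 − 2 = 3
Sum = 1 + 5 + 0 + 3 = 9

9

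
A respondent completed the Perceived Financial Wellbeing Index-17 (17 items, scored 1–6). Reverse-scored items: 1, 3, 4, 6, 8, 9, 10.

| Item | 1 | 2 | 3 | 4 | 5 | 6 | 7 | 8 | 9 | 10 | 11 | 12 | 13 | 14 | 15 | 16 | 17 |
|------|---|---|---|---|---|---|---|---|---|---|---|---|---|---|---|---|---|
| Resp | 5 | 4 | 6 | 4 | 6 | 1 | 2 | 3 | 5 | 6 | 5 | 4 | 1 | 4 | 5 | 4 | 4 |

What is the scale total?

58

Reverse-scored items use 7 − raw:
  item 1: 7 − 5 = 2
  item 3: 7 − 6 = 1
  item 4: 7 − 4 = 3
  item 6: 7 − 1 = 6
  item 8: 7 − 3 = 4
  item 9: 7 − 5 = 2
  item 10: 7 − 6 = 1
Scored responses: 2, 4, 1, 3, 6, 6, 2, 4, 2, 1, 5, 4, 1, 4, 5, 4, 4
Total = 2 + 4 + 1 + 3 + 6 + 6 + 2 + 4 + 2 + 1 + 5 + 4 + 1 + 4 + 5 + 4 + 4 = 58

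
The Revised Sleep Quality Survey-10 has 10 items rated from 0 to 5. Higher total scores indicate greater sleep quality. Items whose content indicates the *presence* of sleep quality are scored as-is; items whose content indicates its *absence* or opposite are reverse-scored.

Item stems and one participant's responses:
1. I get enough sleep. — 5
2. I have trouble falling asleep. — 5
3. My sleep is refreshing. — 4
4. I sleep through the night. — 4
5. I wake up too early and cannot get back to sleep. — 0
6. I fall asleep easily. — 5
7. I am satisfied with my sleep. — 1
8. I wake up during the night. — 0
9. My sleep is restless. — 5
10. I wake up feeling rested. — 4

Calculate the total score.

Items 2, 5, 8, 9 describe the absence/opposite of sleep quality → reverse-score.
reverse-coded value = 5 − response.
  item 1: 5
  item 2: 5 − 5 = 0
  item 3: 4
  item 4: 4
  item 5: 5 − 0 = 5
  item 6: 5
  item 7: 1
  item 8: 5 − 0 = 5
  item 9: 5 − 5 = 0
  item 10: 4
Total = 5 + 0 + 4 + 4 + 5 + 5 + 1 + 5 + 0 + 4 = 33

33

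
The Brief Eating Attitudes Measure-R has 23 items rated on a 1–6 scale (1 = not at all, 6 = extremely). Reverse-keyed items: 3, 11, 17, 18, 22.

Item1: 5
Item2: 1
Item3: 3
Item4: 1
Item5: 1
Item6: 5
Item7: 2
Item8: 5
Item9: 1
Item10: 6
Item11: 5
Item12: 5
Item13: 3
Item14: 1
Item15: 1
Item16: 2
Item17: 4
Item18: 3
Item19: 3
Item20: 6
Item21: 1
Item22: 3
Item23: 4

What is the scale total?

70

Raw sum = 71. Reverse-keyed items: 3, 11, 17, 18, 22; their raw sum = 18.
Each reversal replaces raw with 7 − raw, changing the total by 7 − 2·raw per item.
Total = 71 + 5·7 − 2·18 = 71 + 35 − 36 = 70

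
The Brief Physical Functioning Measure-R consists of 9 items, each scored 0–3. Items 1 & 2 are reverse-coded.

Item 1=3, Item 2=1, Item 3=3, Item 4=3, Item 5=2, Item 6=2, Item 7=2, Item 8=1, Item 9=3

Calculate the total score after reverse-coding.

18

Reverse-coded items use 3 − raw:
  item 1: 3 − 3 = 0
  item 2: 3 − 1 = 2
Scored items: 0, 2, 3, 3, 2, 2, 2, 1, 3
Total = 0 + 2 + 3 + 3 + 2 + 2 + 2 + 1 + 3 = 18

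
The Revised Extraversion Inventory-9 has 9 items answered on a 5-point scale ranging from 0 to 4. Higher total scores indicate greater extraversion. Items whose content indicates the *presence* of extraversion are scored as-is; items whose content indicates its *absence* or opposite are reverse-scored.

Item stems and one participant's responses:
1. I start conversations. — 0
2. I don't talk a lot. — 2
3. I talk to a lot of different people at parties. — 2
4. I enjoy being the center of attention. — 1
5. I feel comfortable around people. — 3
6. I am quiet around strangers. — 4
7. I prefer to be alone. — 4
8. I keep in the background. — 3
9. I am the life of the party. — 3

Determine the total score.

Items 2, 6, 7, 8 describe the absence/opposite of extraversion → reverse-score.
reversed = (0+4) − raw = 4 − raw.
  item 1: 0
  item 2: 4 − 2 = 2
  item 3: 2
  item 4: 1
  item 5: 3
  item 6: 4 − 4 = 0
  item 7: 4 − 4 = 0
  item 8: 4 − 3 = 1
  item 9: 3
Total = 0 + 2 + 2 + 1 + 3 + 0 + 0 + 1 + 3 = 12

12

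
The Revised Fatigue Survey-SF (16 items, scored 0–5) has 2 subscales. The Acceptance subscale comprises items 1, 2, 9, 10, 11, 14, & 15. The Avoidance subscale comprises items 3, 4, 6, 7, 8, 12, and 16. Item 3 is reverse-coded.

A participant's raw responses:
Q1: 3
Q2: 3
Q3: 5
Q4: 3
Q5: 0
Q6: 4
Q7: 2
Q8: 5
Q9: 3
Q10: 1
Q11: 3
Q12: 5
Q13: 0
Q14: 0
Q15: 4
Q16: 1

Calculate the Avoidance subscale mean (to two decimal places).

2.86

Avoidance items: 3, 4, 6, 7, 8, 12, 16.
Of these, item 3 is reverse-coded; reverse-coded value = 5 − response.
  item 3: 5 − 5 = 0
  item 4: 3
  item 6: 4
  item 7: 2
  item 8: 5
  item 12: 5
  item 16: 1
Sum = 0 + 3 + 4 + 2 + 5 + 5 + 1 = 20
Mean = 20 / 7 = 2.86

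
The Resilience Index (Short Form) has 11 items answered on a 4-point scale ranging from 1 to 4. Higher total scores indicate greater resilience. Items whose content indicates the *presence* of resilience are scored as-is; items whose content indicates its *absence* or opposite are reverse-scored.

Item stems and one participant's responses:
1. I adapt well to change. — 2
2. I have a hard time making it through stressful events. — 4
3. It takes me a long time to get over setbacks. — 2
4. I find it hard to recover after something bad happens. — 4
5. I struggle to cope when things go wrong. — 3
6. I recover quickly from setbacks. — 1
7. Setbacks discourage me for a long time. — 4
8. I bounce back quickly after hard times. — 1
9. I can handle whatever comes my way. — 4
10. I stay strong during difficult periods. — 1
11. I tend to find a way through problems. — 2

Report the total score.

Items 2, 3, 4, 5, 7 describe the absence/opposite of resilience → reverse-score.
reverse-coded value = 5 − response.
  item 1: 2
  item 2: 5 − 4 = 1
  item 3: 5 − 2 = 3
  item 4: 5 − 4 = 1
  item 5: 5 − 3 = 2
  item 6: 1
  item 7: 5 − 4 = 1
  item 8: 1
  item 9: 4
  item 10: 1
  item 11: 2
Total = 2 + 1 + 3 + 1 + 2 + 1 + 1 + 1 + 4 + 1 + 2 = 19

19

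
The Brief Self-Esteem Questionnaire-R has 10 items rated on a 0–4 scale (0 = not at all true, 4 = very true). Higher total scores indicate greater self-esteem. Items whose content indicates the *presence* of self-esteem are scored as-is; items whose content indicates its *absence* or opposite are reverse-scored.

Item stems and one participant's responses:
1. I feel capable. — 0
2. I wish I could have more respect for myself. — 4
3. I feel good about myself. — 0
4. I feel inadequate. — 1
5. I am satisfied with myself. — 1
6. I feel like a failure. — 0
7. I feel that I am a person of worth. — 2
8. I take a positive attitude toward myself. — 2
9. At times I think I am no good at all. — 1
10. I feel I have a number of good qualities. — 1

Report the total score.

Items 2, 4, 6, 9 describe the absence/opposite of self-esteem → reverse-score.
on a 0–4 scale, reversed = 4 − raw.
  item 1: 0
  item 2: 4 − 4 = 0
  item 3: 0
  item 4: 4 − 1 = 3
  item 5: 1
  item 6: 4 − 0 = 4
  item 7: 2
  item 8: 2
  item 9: 4 − 1 = 3
  item 10: 1
Total = 0 + 0 + 0 + 3 + 1 + 4 + 2 + 2 + 3 + 1 = 16

16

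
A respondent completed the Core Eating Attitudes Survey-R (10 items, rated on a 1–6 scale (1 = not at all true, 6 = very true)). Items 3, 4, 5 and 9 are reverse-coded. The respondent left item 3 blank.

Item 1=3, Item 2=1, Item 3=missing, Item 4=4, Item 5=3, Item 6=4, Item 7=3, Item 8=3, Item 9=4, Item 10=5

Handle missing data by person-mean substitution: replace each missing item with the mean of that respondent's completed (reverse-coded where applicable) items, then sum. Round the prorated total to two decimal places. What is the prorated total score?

32.22

Reverse-coded (reverse-coded value = 7 − response):
  item 4: 7 − 4 = 3
  item 5: 7 − 3 = 4
  item 9: 7 − 4 = 3
Completed scored items (9 of 10): 3, 1, 3, 4, 4, 3, 3, 3, 5; sum = 29.
Person mean = 29 / 9 ≈ 3.2222
Prorated total = (29 / 9) × 10 = 32.22 (to 2 dp)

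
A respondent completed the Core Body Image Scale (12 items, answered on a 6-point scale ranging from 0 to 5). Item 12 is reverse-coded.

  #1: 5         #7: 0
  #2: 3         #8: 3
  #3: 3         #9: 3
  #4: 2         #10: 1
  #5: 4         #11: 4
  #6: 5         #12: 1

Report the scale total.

37

Reversing item 12 with 5 − raw:
Total = 5 + 3 + 3 + 2 + 4 + 5 + 0 + 3 + 3 + 1 + 4 + (5−1)
      = 5 + 3 + 3 + 2 + 4 + 5 + 0 + 3 + 3 + 1 + 4 + 4 = 37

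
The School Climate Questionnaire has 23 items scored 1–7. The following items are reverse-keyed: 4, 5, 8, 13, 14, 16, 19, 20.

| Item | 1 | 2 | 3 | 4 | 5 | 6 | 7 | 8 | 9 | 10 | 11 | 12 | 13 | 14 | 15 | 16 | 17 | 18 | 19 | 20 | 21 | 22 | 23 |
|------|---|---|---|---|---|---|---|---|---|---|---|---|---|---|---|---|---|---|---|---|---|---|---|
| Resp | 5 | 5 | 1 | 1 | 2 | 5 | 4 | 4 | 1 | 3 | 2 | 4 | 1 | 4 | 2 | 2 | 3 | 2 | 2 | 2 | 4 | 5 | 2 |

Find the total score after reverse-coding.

Raw sum = 66. Reverse-keyed items: 4, 5, 8, 13, 14, 16, 19, 20; their raw sum = 18.
Each reversal replaces raw with 8 − raw, changing the total by 8 − 2·raw per item.
Total = 66 + 8·8 − 2·18 = 66 + 64 − 36 = 94

94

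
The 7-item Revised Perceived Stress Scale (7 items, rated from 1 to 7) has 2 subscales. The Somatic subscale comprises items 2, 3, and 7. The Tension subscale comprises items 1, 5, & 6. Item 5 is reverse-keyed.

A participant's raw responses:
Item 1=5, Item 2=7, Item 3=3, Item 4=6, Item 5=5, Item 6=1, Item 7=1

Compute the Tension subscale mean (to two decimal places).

3.00

Tension items: 1, 5, 6.
Of these, item 5 is reverse-keyed; reverse-coded value = 8 − response.
  item 1: 5
  item 5: 8 − 5 = 3
  item 6: 1
Sum = 5 + 3 + 1 = 9
Mean = 9 / 3 = 3.00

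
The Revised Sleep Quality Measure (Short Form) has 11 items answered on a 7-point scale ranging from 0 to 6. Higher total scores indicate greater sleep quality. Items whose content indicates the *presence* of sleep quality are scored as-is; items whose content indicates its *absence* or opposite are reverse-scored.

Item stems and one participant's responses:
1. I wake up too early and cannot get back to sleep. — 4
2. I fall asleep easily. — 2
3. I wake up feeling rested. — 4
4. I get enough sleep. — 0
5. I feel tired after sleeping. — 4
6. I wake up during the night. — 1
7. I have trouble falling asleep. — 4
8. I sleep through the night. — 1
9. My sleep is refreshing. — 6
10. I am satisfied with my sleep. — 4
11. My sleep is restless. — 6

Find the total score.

Items 1, 5, 6, 7, 11 describe the absence/opposite of sleep quality → reverse-score.
reverse-coded value = 6 − response.
  item 1: 6 − 4 = 2
  item 2: 2
  item 3: 4
  item 4: 0
  item 5: 6 − 4 = 2
  item 6: 6 − 1 = 5
  item 7: 6 − 4 = 2
  item 8: 1
  item 9: 6
  item 10: 4
  item 11: 6 − 6 = 0
Total = 2 + 2 + 4 + 0 + 2 + 5 + 2 + 1 + 6 + 4 + 0 = 28

28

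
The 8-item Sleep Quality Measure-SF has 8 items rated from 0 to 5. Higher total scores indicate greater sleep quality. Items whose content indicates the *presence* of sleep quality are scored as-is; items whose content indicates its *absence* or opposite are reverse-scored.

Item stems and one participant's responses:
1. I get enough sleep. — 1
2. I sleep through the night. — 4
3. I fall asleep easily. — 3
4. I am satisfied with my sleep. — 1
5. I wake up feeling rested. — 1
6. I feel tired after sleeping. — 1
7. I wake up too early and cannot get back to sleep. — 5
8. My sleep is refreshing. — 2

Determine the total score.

16

Items 6, 7 describe the absence/opposite of sleep quality → reverse-score.
reverse-coded value = 5 − response.
  item 1: 1
  item 2: 4
  item 3: 3
  item 4: 1
  item 5: 1
  item 6: 5 − 1 = 4
  item 7: 5 − 5 = 0
  item 8: 2
Total = 1 + 4 + 3 + 1 + 1 + 4 + 0 + 2 = 16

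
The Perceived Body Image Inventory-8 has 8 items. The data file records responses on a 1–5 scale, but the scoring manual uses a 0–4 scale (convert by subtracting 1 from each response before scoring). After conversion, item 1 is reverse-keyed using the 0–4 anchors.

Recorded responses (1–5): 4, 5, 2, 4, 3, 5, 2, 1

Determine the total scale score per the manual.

16

Convert to 0–4: 3, 4, 1, 3, 2, 4, 1, 0
Reverse-coded (reversed = (0+4) − raw = 4 − raw):
  item 1: 4 − 3 = 1
Scored: 1, 4, 1, 3, 2, 4, 1, 0
Total = 16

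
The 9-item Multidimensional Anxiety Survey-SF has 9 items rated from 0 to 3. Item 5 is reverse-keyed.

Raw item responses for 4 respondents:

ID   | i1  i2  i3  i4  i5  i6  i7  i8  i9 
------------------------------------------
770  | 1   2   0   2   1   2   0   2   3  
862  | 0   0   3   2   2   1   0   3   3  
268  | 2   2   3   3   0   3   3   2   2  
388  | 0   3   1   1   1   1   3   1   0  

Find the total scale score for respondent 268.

23

Respondent 268 raw: 2, 2, 3, 3, 0, 3, 3, 2, 2.
Reverse-coded (on a 0–3 scale, reversed = 3 − raw):
  item 1: 2
  item 2: 2
  item 3: 3
  item 4: 3
  item 5: 3 − 0 = 3
  item 6: 3
  item 7: 3
  item 8: 2
  item 9: 2
Sum = 2 + 2 + 3 + 3 + 3 + 3 + 3 + 2 + 2 = 23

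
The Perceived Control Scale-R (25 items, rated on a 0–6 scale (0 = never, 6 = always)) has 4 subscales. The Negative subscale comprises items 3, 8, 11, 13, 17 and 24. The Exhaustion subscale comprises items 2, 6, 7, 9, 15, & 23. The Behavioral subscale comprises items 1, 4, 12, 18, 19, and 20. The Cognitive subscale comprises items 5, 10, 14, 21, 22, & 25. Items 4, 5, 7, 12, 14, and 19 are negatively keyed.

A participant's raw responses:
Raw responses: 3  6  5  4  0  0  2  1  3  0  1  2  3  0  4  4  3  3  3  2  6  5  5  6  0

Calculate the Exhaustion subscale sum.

Exhaustion items: 2, 6, 7, 9, 15, 23.
Of these, item 7 is negatively keyed; reverse-coded value = 6 − response.
  item 2: 6
  item 6: 0
  item 7: 6 − 2 = 4
  item 9: 3
  item 15: 4
  item 23: 5
Sum = 6 + 0 + 4 + 3 + 4 + 5 = 22

22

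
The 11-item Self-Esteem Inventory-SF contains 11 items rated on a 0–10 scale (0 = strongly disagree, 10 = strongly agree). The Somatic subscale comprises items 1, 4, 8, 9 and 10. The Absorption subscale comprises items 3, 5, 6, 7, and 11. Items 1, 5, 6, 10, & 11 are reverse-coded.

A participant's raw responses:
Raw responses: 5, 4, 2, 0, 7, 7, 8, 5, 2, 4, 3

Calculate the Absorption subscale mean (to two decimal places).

4.60

Absorption items: 3, 5, 6, 7, 11.
Of these, items 5, 6, and 11 are reverse-coded; reversed = (0+10) − raw = 10 − raw.
  item 3: 2
  item 5: 10 − 7 = 3
  item 6: 10 − 7 = 3
  item 7: 8
  item 11: 10 − 3 = 7
Sum = 2 + 3 + 3 + 8 + 7 = 23
Mean = 23 / 5 = 4.60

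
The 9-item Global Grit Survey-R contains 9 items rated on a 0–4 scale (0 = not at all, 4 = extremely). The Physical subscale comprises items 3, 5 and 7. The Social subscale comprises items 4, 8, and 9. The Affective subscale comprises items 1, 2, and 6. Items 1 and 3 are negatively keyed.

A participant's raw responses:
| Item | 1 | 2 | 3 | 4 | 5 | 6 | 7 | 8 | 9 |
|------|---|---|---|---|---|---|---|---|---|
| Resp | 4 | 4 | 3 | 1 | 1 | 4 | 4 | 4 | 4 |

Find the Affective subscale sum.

Affective items: 1, 2, 6.
Of these, item 1 is negatively keyed; reverse-coded value = 4 − response.
  item 1: 4 − 4 = 0
  item 2: 4
  item 6: 4
Sum = 0 + 4 + 4 = 8

8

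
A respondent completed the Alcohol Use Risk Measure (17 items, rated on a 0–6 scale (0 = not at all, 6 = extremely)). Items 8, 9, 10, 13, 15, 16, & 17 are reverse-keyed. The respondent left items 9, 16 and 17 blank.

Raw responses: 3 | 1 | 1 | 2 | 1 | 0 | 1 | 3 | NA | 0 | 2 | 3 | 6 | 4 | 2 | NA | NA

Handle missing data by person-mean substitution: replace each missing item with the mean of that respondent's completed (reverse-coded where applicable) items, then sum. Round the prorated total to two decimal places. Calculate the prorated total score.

37.64

Reverse-coded (reverse-coded value = 6 − response):
  item 8: 6 − 3 = 3
  item 10: 6 − 0 = 6
  item 13: 6 − 6 = 0
  item 15: 6 − 2 = 4
Completed scored items (14 of 17): 3, 1, 1, 2, 1, 0, 1, 3, 6, 2, 3, 0, 4, 4; sum = 31.
Person mean = 31 / 14 ≈ 2.2143
Prorated total = (31 / 14) × 17 = 37.64 (to 2 dp)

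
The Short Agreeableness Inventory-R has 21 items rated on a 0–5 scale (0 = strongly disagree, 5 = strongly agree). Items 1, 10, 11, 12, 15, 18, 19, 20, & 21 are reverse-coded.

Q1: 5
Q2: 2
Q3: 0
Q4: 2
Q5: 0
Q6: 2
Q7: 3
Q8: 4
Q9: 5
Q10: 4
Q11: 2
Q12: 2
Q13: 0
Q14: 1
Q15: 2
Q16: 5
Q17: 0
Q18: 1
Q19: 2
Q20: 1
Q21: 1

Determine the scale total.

Reverse-coded items use 5 − raw:
  item 1: 5 − 5 = 0
  item 10: 5 − 4 = 1
  item 11: 5 − 2 = 3
  item 12: 5 − 2 = 3
  item 15: 5 − 2 = 3
  item 18: 5 − 1 = 4
  item 19: 5 − 2 = 3
  item 20: 5 − 1 = 4
  item 21: 5 − 1 = 4
Scored items: 0, 2, 0, 2, 0, 2, 3, 4, 5, 1, 3, 3, 0, 1, 3, 5, 0, 4, 3, 4, 4
Total = 0 + 2 + 0 + 2 + 0 + 2 + 3 + 4 + 5 + 1 + 3 + 3 + 0 + 1 + 3 + 5 + 0 + 4 + 3 + 4 + 4 = 49

49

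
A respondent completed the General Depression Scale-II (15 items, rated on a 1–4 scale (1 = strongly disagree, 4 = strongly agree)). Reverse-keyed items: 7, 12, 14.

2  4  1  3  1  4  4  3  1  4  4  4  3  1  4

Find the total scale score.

Reversing items 7, 12, and 14 with 5 − raw:
Total = 2 + 4 + 1 + 3 + 1 + 4 + (5−4) + 3 + 1 + 4 + 4 + (5−4) + 3 + (5−1) + 4
      = 2 + 4 + 1 + 3 + 1 + 4 + 1 + 3 + 1 + 4 + 4 + 1 + 3 + 4 + 4 = 40

40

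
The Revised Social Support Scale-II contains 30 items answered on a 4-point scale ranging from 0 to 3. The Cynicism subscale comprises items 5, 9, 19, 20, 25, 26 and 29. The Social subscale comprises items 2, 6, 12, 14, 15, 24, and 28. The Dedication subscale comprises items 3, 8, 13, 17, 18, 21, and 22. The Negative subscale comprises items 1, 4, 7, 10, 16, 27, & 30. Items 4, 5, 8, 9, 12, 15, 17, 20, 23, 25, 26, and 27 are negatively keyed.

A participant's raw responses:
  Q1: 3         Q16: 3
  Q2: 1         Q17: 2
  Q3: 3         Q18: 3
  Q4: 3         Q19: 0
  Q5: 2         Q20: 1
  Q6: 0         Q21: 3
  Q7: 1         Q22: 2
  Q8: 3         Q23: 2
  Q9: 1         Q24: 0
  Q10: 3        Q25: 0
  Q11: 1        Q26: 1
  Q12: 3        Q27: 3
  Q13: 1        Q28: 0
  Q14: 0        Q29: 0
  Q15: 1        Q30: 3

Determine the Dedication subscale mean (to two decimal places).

1.86

Dedication items: 3, 8, 13, 17, 18, 21, 22.
Of these, items 8 and 17 are negatively keyed; reversed = (0+3) − raw = 3 − raw.
  item 3: 3
  item 8: 3 − 3 = 0
  item 13: 1
  item 17: 3 − 2 = 1
  item 18: 3
  item 21: 3
  item 22: 2
Sum = 3 + 0 + 1 + 1 + 3 + 3 + 2 = 13
Mean = 13 / 7 = 1.86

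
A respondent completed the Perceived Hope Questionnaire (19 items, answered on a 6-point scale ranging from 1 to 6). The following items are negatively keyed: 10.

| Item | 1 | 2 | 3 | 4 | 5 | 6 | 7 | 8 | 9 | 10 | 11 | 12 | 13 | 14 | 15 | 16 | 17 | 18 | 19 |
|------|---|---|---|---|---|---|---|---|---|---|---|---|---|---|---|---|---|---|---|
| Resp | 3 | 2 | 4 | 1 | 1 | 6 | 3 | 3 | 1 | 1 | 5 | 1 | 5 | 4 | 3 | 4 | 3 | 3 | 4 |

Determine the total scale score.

62

Reverse-coded items (reverse-coded value = 7 − response):
  item 10: 7 − 1 = 6
Scored responses: 3, 2, 4, 1, 1, 6, 3, 3, 1, 6, 5, 1, 5, 4, 3, 4, 3, 3, 4
Total = 3 + 2 + 4 + 1 + 1 + 6 + 3 + 3 + 1 + 6 + 5 + 1 + 5 + 4 + 3 + 4 + 3 + 3 + 4 = 62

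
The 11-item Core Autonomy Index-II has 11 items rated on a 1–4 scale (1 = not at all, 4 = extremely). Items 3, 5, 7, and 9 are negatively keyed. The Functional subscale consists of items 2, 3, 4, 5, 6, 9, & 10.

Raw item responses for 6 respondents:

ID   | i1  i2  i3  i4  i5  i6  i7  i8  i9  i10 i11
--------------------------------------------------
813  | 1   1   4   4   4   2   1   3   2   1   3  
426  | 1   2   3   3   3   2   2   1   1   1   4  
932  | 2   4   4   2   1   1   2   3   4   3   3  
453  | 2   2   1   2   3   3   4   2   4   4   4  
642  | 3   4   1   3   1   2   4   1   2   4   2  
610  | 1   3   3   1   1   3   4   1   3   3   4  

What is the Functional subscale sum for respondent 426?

16

Respondent 426 raw: 1, 2, 3, 3, 3, 2, 2, 1, 1, 1, 4.
Functional items: 2, 3, 4, 5, 6, 9, 10.
Reverse-coded (reversed = (1+4) − raw = 5 − raw):
  item 2: 2
  item 3: 5 − 3 = 2
  item 4: 3
  item 5: 5 − 3 = 2
  item 6: 2
  item 9: 5 − 1 = 4
  item 10: 1
Sum = 2 + 2 + 3 + 2 + 2 + 4 + 1 = 16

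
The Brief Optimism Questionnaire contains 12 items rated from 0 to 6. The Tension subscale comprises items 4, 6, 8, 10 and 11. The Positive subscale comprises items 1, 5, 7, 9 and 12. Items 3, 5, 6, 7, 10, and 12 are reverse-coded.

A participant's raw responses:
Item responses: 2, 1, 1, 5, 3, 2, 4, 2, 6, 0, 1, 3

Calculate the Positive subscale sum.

16

Positive items: 1, 5, 7, 9, 12.
Of these, items 5, 7, and 12 are reverse-coded; reversed = (0+6) − raw = 6 − raw.
  item 1: 2
  item 5: 6 − 3 = 3
  item 7: 6 − 4 = 2
  item 9: 6
  item 12: 6 − 3 = 3
Sum = 2 + 3 + 2 + 6 + 3 = 16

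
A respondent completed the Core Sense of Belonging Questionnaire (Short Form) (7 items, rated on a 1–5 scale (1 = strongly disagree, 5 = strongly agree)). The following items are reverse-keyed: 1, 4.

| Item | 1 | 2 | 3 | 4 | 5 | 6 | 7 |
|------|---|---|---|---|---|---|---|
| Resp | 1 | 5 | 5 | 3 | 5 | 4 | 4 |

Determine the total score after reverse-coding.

31

Apply reverse scoring (reversed = (1+5) − raw = 6 − raw):
  item 1: 6 − 1 = 5
  item 4: 6 − 3 = 3
Scored items: 5, 5, 5, 3, 5, 4, 4
Total = 5 + 5 + 5 + 3 + 5 + 4 + 4 = 31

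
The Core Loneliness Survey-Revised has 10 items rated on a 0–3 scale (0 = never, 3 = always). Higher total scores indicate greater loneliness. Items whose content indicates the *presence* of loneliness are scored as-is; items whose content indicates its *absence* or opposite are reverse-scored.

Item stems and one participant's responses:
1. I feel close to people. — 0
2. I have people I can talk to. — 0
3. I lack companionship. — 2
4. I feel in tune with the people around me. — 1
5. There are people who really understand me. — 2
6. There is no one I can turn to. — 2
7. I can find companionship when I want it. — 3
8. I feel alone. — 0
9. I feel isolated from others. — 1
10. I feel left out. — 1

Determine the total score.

Items 1, 2, 4, 5, 7 describe the absence/opposite of loneliness → reverse-score.
reverse-coded value = 3 − response.
  item 1: 3 − 0 = 3
  item 2: 3 − 0 = 3
  item 3: 2
  item 4: 3 − 1 = 2
  item 5: 3 − 2 = 1
  item 6: 2
  item 7: 3 − 3 = 0
  item 8: 0
  item 9: 1
  item 10: 1
Total = 3 + 3 + 2 + 2 + 1 + 2 + 0 + 0 + 1 + 1 = 15

15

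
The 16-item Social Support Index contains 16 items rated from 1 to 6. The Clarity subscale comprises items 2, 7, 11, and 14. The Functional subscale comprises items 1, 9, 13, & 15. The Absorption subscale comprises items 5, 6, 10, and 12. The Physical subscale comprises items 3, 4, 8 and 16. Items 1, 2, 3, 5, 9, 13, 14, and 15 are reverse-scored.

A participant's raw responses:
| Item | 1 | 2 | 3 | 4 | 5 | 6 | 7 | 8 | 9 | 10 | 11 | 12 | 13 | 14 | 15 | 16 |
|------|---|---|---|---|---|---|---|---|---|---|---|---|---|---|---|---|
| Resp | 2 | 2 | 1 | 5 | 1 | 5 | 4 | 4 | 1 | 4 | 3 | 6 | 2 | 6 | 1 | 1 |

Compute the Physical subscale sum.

Physical items: 3, 4, 8, 16.
Of these, item 3 is reverse-scored; on a 1–6 scale, reversed = 7 − raw.
  item 3: 7 − 1 = 6
  item 4: 5
  item 8: 4
  item 16: 1
Sum = 6 + 5 + 4 + 1 = 16

16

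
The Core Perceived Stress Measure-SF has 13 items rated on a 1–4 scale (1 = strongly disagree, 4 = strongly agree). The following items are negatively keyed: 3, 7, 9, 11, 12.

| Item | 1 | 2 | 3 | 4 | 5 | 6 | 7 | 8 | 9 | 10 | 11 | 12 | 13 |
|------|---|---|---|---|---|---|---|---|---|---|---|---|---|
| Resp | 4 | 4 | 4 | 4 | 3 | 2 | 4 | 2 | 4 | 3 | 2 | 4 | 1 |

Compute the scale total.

Reverse-coded items (on a 1–4 scale, reversed = 5 − raw):
  item 3: 5 − 4 = 1
  item 7: 5 − 4 = 1
  item 9: 5 − 4 = 1
  item 11: 5 − 2 = 3
  item 12: 5 − 4 = 1
After reverse-coding: 4, 4, 1, 4, 3, 2, 1, 2, 1, 3, 3, 1, 1
Total = 4 + 4 + 1 + 4 + 3 + 2 + 1 + 2 + 1 + 3 + 3 + 1 + 1 = 30

30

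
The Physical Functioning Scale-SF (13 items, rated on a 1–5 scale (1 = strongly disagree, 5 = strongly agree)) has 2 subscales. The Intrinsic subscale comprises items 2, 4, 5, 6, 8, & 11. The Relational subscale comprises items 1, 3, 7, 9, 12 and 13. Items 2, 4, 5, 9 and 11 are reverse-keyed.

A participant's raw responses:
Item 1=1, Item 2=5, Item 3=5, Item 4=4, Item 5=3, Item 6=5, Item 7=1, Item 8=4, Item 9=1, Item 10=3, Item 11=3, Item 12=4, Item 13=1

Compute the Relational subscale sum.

17

Relational items: 1, 3, 7, 9, 12, 13.
Of these, item 9 is reverse-keyed; reversed = (1+5) − raw = 6 − raw.
  item 1: 1
  item 3: 5
  item 7: 1
  item 9: 6 − 1 = 5
  item 12: 4
  item 13: 1
Sum = 1 + 5 + 1 + 5 + 4 + 1 = 17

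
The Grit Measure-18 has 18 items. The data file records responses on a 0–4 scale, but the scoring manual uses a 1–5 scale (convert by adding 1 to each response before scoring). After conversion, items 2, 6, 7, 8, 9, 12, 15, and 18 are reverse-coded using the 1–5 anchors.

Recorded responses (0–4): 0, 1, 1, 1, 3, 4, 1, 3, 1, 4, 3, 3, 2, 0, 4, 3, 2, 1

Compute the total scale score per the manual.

Convert to 1–5: 1, 2, 2, 2, 4, 5, 2, 4, 2, 5, 4, 4, 3, 1, 5, 4, 3, 2
Reverse-coded (reverse-coded value = 6 − response):
  item 2: 6 − 2 = 4
  item 6: 6 − 5 = 1
  item 7: 6 − 2 = 4
  item 8: 6 − 4 = 2
  item 9: 6 − 2 = 4
  item 12: 6 − 4 = 2
  item 15: 6 − 5 = 1
  item 18: 6 − 2 = 4
Scored: 1, 4, 2, 2, 4, 1, 4, 2, 4, 5, 4, 2, 3, 1, 1, 4, 3, 4
Total = 51

51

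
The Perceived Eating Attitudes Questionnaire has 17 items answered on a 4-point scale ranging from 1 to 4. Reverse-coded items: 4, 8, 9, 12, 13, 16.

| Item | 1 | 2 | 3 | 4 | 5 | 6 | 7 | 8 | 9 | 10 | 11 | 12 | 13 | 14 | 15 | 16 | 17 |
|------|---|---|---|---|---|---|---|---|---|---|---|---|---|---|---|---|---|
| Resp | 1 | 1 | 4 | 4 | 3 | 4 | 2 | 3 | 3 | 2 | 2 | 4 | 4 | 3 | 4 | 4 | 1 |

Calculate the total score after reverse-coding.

Reversing items 4, 8, 9, 12, 13 and 16 with 5 − raw:
Total = 1 + 1 + 4 + (5−4) + 3 + 4 + 2 + (5−3) + (5−3) + 2 + 2 + (5−4) + (5−4) + 3 + 4 + (5−4) + 1
      = 1 + 1 + 4 + 1 + 3 + 4 + 2 + 2 + 2 + 2 + 2 + 1 + 1 + 3 + 4 + 1 + 1 = 35

35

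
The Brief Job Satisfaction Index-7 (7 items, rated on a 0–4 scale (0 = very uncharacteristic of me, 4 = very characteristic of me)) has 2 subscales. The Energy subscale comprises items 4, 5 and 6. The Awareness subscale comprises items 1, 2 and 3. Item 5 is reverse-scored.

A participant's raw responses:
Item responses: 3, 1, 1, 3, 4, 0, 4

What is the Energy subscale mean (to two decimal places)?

Energy items: 4, 5, 6.
Of these, item 5 is reverse-scored; reverse-coded value = 4 − response.
  item 4: 3
  item 5: 4 − 4 = 0
  item 6: 0
Sum = 3 + 0 + 0 = 3
Mean = 3 / 3 = 1.00

1.00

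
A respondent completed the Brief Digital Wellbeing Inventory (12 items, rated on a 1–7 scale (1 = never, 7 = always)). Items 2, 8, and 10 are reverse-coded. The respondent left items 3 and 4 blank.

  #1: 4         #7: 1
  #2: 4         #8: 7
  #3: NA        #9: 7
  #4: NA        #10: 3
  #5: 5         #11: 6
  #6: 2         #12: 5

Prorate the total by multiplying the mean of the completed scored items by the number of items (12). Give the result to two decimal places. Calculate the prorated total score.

Reverse-coded (reverse-coded value = 8 − response):
  item 2: 8 − 4 = 4
  item 8: 8 − 7 = 1
  item 10: 8 − 3 = 5
Completed scored items (10 of 12): 4, 4, 5, 2, 1, 1, 7, 5, 6, 5; sum = 40.
Person mean = 40 / 10 ≈ 4.0000
Prorated total = (40 / 10) × 12 = 48.00 (to 2 dp)

48.00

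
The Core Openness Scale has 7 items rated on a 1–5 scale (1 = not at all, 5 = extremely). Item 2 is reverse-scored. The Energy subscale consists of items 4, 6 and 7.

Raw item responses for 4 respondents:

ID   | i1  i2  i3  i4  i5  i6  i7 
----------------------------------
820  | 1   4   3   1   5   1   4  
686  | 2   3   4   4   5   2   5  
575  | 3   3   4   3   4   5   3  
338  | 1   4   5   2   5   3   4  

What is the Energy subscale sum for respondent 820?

Respondent 820 raw: 1, 4, 3, 1, 5, 1, 4.
Energy items: 4, 6, 7.
Reverse-coded (reverse-coded value = 6 − response):
  item 4: 1
  item 6: 1
  item 7: 4
Sum = 1 + 1 + 4 = 6

6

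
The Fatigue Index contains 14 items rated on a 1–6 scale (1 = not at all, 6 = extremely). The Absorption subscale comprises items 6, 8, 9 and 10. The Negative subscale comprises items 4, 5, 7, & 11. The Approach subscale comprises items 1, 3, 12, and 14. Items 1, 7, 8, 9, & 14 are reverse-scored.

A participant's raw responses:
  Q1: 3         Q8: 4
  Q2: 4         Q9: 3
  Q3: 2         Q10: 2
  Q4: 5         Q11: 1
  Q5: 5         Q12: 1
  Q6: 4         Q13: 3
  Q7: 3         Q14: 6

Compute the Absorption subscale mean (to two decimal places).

Absorption items: 6, 8, 9, 10.
Of these, items 8 and 9 are reverse-scored; on a 1–6 scale, reversed = 7 − raw.
  item 6: 4
  item 8: 7 − 4 = 3
  item 9: 7 − 3 = 4
  item 10: 2
Sum = 4 + 3 + 4 + 2 = 13
Mean = 13 / 4 = 3.25

3.25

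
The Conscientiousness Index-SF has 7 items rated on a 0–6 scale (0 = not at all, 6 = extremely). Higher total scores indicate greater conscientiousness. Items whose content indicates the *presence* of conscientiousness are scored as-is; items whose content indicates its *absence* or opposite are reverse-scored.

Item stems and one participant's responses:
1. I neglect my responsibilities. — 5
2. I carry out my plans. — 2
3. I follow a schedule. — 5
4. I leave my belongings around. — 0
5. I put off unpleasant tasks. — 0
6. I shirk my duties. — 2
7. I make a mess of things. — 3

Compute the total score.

27

Items 1, 4, 5, 6, 7 describe the absence/opposite of conscientiousness → reverse-score.
reversed = (0+6) − raw = 6 − raw.
  item 1: 6 − 5 = 1
  item 2: 2
  item 3: 5
  item 4: 6 − 0 = 6
  item 5: 6 − 0 = 6
  item 6: 6 − 2 = 4
  item 7: 6 − 3 = 3
Total = 1 + 2 + 5 + 6 + 6 + 4 + 3 = 27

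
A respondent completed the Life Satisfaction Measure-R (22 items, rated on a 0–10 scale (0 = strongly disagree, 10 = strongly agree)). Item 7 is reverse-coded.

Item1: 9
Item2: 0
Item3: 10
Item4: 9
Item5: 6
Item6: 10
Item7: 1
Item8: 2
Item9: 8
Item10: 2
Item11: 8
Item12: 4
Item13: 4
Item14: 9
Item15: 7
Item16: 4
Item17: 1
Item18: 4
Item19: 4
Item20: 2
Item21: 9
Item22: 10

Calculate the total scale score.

Reverse-coded items use 10 − raw:
  item 7: 10 − 1 = 9
Scored responses: 9, 0, 10, 9, 6, 10, 9, 2, 8, 2, 8, 4, 4, 9, 7, 4, 1, 4, 4, 2, 9, 10
Total = 9 + 0 + 10 + 9 + 6 + 10 + 9 + 2 + 8 + 2 + 8 + 4 + 4 + 9 + 7 + 4 + 1 + 4 + 4 + 2 + 9 + 10 = 131

131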